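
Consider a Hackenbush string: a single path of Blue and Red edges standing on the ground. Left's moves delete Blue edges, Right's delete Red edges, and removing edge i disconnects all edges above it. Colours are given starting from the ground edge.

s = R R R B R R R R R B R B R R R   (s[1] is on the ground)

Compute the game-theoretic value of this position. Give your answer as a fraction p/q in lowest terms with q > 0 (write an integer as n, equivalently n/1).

-12207/4096

1 of 15 · R · max L −∞ · min R 0 ⇒ -1
2 of 15 · RR · max L −∞ · min R -1 ⇒ -2
3 of 15 · RRR · max L −∞ · min R -2 ⇒ -3
4 of 15 · RRRB · max L -3 · min R -2 ⇒ -5/2
5 of 15 · RRRBR · max L -3 · min R -5/2 ⇒ -11/4
6 of 15 · RRRBRR · max L -3 · min R -11/4 ⇒ -23/8
7 of 15 · RRRBRRR · max L -3 · min R -23/8 ⇒ -47/16
8 of 15 · RRRBRRRR · max L -3 · min R -47/16 ⇒ -95/32
9 of 15 · RRRBRRRRR · max L -3 · min R -95/32 ⇒ -191/64
10 of 15 · RRRBRRRRRB · max L -191/64 · min R -95/32 ⇒ -381/128
11 of 15 · RRRBRRRRRBR · max L -191/64 · min R -381/128 ⇒ -763/256
12 of 15 · RRRBRRRRRBRB · max L -763/256 · min R -381/128 ⇒ -1525/512
13 of 15 · RRRBRRRRRBRBR · max L -763/256 · min R -1525/512 ⇒ -3051/1024
14 of 15 · RRRBRRRRRBRBRR · max L -763/256 · min R -3051/1024 ⇒ -6103/2048
15 of 15 · RRRBRRRRRBRBRRR · max L -763/256 · min R -6103/2048 ⇒ -12207/4096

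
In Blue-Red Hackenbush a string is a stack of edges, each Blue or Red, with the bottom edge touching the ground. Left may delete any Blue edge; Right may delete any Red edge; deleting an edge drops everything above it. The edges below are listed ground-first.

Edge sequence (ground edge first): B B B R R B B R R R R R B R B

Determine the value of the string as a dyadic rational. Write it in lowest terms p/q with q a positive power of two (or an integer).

value(B) = { 0 | — } so 1
value(BB) = { 0,1 | — } so 2
value(BBB) = { 0,1,2 | — } so 3
value(BBBR) = { 0,1,2 | 3 } so 5/2
value(BBBRR) = { 0,1,2 | 5/2,3 } so 9/4
value(BBBRRB) = { 0,1,2,9/4 | 5/2,3 } so 19/8
value(BBBRRBB) = { 0,1,2,9/4,19/8 | 5/2,3 } so 39/16
value(BBBRRBBR) = { 0,1,2,9/4,19/8 | 39/16,5/2,3 } so 77/32
value(BBBRRBBRR) = { 0,1,2,9/4,19/8 | 77/32,39/16,5/2,3 } so 153/64
value(BBBRRBBRRR) = { 0,1,2,9/4,19/8 | 153/64,77/32,39/16,5/2,3 } so 305/128
value(BBBRRBBRRRR) = { 0,1,2,9/4,19/8 | 305/128,153/64,77/32,39/16,5/2,3 } so 609/256
value(BBBRRBBRRRRR) = { 0,1,2,9/4,19/8 | 609/256,305/128,153/64,77/32,39/16,5/2,3 } so 1217/512
value(BBBRRBBRRRRRB) = { 0,1,2,9/4,19/8,1217/512 | 609/256,305/128,153/64,77/32,39/16,5/2,3 } so 2435/1024
value(BBBRRBBRRRRRBR) = { 0,1,2,9/4,19/8,1217/512 | 2435/1024,609/256,305/128,153/64,77/32,39/16,5/2,3 } so 4869/2048
value(BBBRRBBRRRRRBRB) = { 0,1,2,9/4,19/8,1217/512,4869/2048 | 2435/1024,609/256,305/128,153/64,77/32,39/16,5/2,3 } so 9739/4096

9739/4096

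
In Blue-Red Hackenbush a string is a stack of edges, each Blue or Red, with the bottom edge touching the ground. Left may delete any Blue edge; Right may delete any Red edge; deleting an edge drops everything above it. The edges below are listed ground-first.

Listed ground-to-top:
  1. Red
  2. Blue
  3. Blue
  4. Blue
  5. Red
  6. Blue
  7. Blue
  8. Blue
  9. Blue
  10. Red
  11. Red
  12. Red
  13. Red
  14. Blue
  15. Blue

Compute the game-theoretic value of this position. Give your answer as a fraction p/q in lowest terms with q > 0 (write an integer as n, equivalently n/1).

Build val(s[:k]) for k = 1..15, string s = Red Blue Blue Blue Red Blue Blue Blue Blue Red Red Red Red Blue Blue.
step 1: add Red to get R; options L={ none } R={ 0 } → -1
step 2: add Blue to get RB; options L={ -1 } R={ 0 } → -1/2
step 3: add Blue to get RBB; options L={ -1 -1/2 } R={ 0 } → -1/4
step 4: add Blue to get RBBB; options L={ -1 -1/2 -1/4 } R={ 0 } → -1/8
step 5: add Red to get RBBBR; options L={ -1 -1/2 -1/4 } R={ -1/8 0 } → -3/16
step 6: add Blue to get RBBBRB; options L={ -1 -1/2 -1/4 -3/16 } R={ -1/8 0 } → -5/32
step 7: add Blue to get RBBBRBB; options L={ -1 -1/2 -1/4 -3/16 -5/32 } R={ -1/8 0 } → -9/64
step 8: add Blue to get RBBBRBBB; options L={ -1 -1/2 -1/4 -3/16 -5/32 -9/64 } R={ -1/8 0 } → -17/128
step 9: add Blue to get RBBBRBBBB; options L={ -1 -1/2 -1/4 -3/16 -5/32 -9/64 -17/128 } R={ -1/8 0 } → -33/256
step 10: add Red to get RBBBRBBBBR; options L={ -1 -1/2 -1/4 -3/16 -5/32 -9/64 -17/128 } R={ -33/256 -1/8 0 } → -67/512
step 11: add Red to get RBBBRBBBBRR; options L={ -1 -1/2 -1/4 -3/16 -5/32 -9/64 -17/128 } R={ -67/512 -33/256 -1/8 0 } → -135/1024
step 12: add Red to get RBBBRBBBBRRR; options L={ -1 -1/2 -1/4 -3/16 -5/32 -9/64 -17/128 } R={ -135/1024 -67/512 -33/256 -1/8 0 } → -271/2048
step 13: add Red to get RBBBRBBBBRRRR; options L={ -1 -1/2 -1/4 -3/16 -5/32 -9/64 -17/128 } R={ -271/2048 -135/1024 -67/512 -33/256 -1/8 0 } → -543/4096
step 14: add Blue to get RBBBRBBBBRRRRB; options L={ -1 -1/2 -1/4 -3/16 -5/32 -9/64 -17/128 -543/4096 } R={ -271/2048 -135/1024 -67/512 -33/256 -1/8 0 } → -1085/8192
step 15: add Blue to get RBBBRBBBBRRRRBB; options L={ -1 -1/2 -1/4 -3/16 -5/32 -9/64 -17/128 -543/4096 -1085/8192 } R={ -271/2048 -135/1024 -67/512 -33/256 -1/8 0 } → -2169/16384

-2169/16384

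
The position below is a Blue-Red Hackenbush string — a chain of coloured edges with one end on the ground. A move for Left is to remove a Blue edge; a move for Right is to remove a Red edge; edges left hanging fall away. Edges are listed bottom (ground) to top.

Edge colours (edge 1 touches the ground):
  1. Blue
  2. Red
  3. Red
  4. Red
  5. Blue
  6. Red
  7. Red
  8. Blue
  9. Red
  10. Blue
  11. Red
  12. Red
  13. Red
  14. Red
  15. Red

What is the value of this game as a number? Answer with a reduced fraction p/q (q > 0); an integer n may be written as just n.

2369/16384

g(B) = { 0 | (no moves) } → 1
g(BR) = { 0 | 1 } → 1/2
g(BRR) = { 0 | 1/2; 1 } → 1/4
g(BRRR) = { 0 | 1/4; 1/2; 1 } → 1/8
g(BRRRB) = { 0; 1/8 | 1/4; 1/2; 1 } → 3/16
g(BRRRBR) = { 0; 1/8 | 3/16; 1/4; 1/2; 1 } → 5/32
g(BRRRBRR) = { 0; 1/8 | 5/32; 3/16; 1/4; 1/2; 1 } → 9/64
g(BRRRBRRB) = { 0; 1/8; 9/64 | 5/32; 3/16; 1/4; 1/2; 1 } → 19/128
g(BRRRBRRBR) = { 0; 1/8; 9/64 | 19/128; 5/32; 3/16; 1/4; 1/2; 1 } → 37/256
g(BRRRBRRBRB) = { 0; 1/8; 9/64; 37/256 | 19/128; 5/32; 3/16; 1/4; 1/2; 1 } → 75/512
g(BRRRBRRBRBR) = { 0; 1/8; 9/64; 37/256 | 75/512; 19/128; 5/32; 3/16; 1/4; 1/2; 1 } → 149/1024
g(BRRRBRRBRBRR) = { 0; 1/8; 9/64; 37/256 | 149/1024; 75/512; 19/128; 5/32; 3/16; 1/4; 1/2; 1 } → 297/2048
g(BRRRBRRBRBRRR) = { 0; 1/8; 9/64; 37/256 | 297/2048; 149/1024; 75/512; 19/128; 5/32; 3/16; 1/4; 1/2; 1 } → 593/4096
g(BRRRBRRBRBRRRR) = { 0; 1/8; 9/64; 37/256 | 593/4096; 297/2048; 149/1024; 75/512; 19/128; 5/32; 3/16; 1/4; 1/2; 1 } → 1185/8192
g(BRRRBRRBRBRRRRR) = { 0; 1/8; 9/64; 37/256 | 1185/8192; 593/4096; 297/2048; 149/1024; 75/512; 19/128; 5/32; 3/16; 1/4; 1/2; 1 } → 2369/16384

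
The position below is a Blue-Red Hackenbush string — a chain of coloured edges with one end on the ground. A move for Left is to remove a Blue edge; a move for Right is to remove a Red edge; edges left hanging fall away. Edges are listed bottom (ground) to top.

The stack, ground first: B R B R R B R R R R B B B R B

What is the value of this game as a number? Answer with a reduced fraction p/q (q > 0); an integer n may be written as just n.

val_1 [B]  L=[0]  R=[none]  => 1
val_2 [BR]  L=[0]  R=[1]  => 1/2
val_3 [BRB]  L=[0 1/2]  R=[1]  => 3/4
val_4 [BRBR]  L=[0 1/2]  R=[3/4 1]  => 5/8
val_5 [BRBRR]  L=[0 1/2]  R=[5/8 3/4 1]  => 9/16
val_6 [BRBRRB]  L=[0 1/2 9/16]  R=[5/8 3/4 1]  => 19/32
val_7 [BRBRRBR]  L=[0 1/2 9/16]  R=[19/32 5/8 3/4 1]  => 37/64
val_8 [BRBRRBRR]  L=[0 1/2 9/16]  R=[37/64 19/32 5/8 3/4 1]  => 73/128
val_9 [BRBRRBRRR]  L=[0 1/2 9/16]  R=[73/128 37/64 19/32 5/8 3/4 1]  => 145/256
val_10 [BRBRRBRRRR]  L=[0 1/2 9/16]  R=[145/256 73/128 37/64 19/32 5/8 3/4 1]  => 289/512
val_11 [BRBRRBRRRRB]  L=[0 1/2 9/16 289/512]  R=[145/256 73/128 37/64 19/32 5/8 3/4 1]  => 579/1024
val_12 [BRBRRBRRRRBB]  L=[0 1/2 9/16 289/512 579/1024]  R=[145/256 73/128 37/64 19/32 5/8 3/4 1]  => 1159/2048
val_13 [BRBRRBRRRRBBB]  L=[0 1/2 9/16 289/512 579/1024 1159/2048]  R=[145/256 73/128 37/64 19/32 5/8 3/4 1]  => 2319/4096
val_14 [BRBRRBRRRRBBBR]  L=[0 1/2 9/16 289/512 579/1024 1159/2048]  R=[2319/4096 145/256 73/128 37/64 19/32 5/8 3/4 1]  => 4637/8192
val_15 [BRBRRBRRRRBBBRB]  L=[0 1/2 9/16 289/512 579/1024 1159/2048 4637/8192]  R=[2319/4096 145/256 73/128 37/64 19/32 5/8 3/4 1]  => 9275/16384

9275/16384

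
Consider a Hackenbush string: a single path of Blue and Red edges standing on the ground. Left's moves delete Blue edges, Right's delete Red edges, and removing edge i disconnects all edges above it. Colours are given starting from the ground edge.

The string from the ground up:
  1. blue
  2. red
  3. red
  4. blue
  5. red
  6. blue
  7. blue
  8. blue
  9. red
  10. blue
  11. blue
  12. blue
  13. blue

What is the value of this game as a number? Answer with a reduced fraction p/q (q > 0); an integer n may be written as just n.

Build value(s[:k]) for k = 1..13, string s = blue red red blue red blue blue blue red blue blue blue blue.
value(b) = { 0 | none } so 1
value(br) = { 0 | 1 } so 1/2
value(brr) = { 0 | 1/2,1 } so 1/4
value(brrb) = { 0,1/4 | 1/2,1 } so 3/8
value(brrbr) = { 0,1/4 | 3/8,1/2,1 } so 5/16
value(brrbrb) = { 0,1/4,5/16 | 3/8,1/2,1 } so 11/32
value(brrbrbb) = { 0,1/4,5/16,11/32 | 3/8,1/2,1 } so 23/64
value(brrbrbbb) = { 0,1/4,5/16,11/32,23/64 | 3/8,1/2,1 } so 47/128
value(brrbrbbbr) = { 0,1/4,5/16,11/32,23/64 | 47/128,3/8,1/2,1 } so 93/256
value(brrbrbbbrb) = { 0,1/4,5/16,11/32,23/64,93/256 | 47/128,3/8,1/2,1 } so 187/512
value(brrbrbbbrbb) = { 0,1/4,5/16,11/32,23/64,93/256,187/512 | 47/128,3/8,1/2,1 } so 375/1024
value(brrbrbbbrbbb) = { 0,1/4,5/16,11/32,23/64,93/256,187/512,375/1024 | 47/128,3/8,1/2,1 } so 751/2048
value(brrbrbbbrbbbb) = { 0,1/4,5/16,11/32,23/64,93/256,187/512,375/1024,751/2048 | 47/128,3/8,1/2,1 } so 1503/4096

1503/4096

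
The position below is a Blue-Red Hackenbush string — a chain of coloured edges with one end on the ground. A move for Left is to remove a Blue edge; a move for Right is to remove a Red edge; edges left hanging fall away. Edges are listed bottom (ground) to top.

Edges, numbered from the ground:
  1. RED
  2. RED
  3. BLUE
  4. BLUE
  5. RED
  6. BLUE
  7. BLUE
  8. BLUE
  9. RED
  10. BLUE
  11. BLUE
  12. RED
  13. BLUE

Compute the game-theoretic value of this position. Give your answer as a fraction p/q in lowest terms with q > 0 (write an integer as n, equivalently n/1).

G_1 [R]  L=[none]  R=[0]  ⇒ -1
G_2 [RR]  L=[none]  R=[-1,0]  ⇒ -2
G_3 [RRB]  L=[-2]  R=[-1,0]  ⇒ -3/2
G_4 [RRBB]  L=[-2,-3/2]  R=[-1,0]  ⇒ -5/4
G_5 [RRBBR]  L=[-2,-3/2]  R=[-5/4,-1,0]  ⇒ -11/8
G_6 [RRBBRB]  L=[-2,-3/2,-11/8]  R=[-5/4,-1,0]  ⇒ -21/16
G_7 [RRBBRBB]  L=[-2,-3/2,-11/8,-21/16]  R=[-5/4,-1,0]  ⇒ -41/32
G_8 [RRBBRBBB]  L=[-2,-3/2,-11/8,-21/16,-41/32]  R=[-5/4,-1,0]  ⇒ -81/64
G_9 [RRBBRBBBR]  L=[-2,-3/2,-11/8,-21/16,-41/32]  R=[-81/64,-5/4,-1,0]  ⇒ -163/128
G_10 [RRBBRBBBRB]  L=[-2,-3/2,-11/8,-21/16,-41/32,-163/128]  R=[-81/64,-5/4,-1,0]  ⇒ -325/256
G_11 [RRBBRBBBRBB]  L=[-2,-3/2,-11/8,-21/16,-41/32,-163/128,-325/256]  R=[-81/64,-5/4,-1,0]  ⇒ -649/512
G_12 [RRBBRBBBRBBR]  L=[-2,-3/2,-11/8,-21/16,-41/32,-163/128,-325/256]  R=[-649/512,-81/64,-5/4,-1,0]  ⇒ -1299/1024
G_13 [RRBBRBBBRBBRB]  L=[-2,-3/2,-11/8,-21/16,-41/32,-163/128,-325/256,-1299/1024]  R=[-649/512,-81/64,-5/4,-1,0]  ⇒ -2597/2048

-2597/2048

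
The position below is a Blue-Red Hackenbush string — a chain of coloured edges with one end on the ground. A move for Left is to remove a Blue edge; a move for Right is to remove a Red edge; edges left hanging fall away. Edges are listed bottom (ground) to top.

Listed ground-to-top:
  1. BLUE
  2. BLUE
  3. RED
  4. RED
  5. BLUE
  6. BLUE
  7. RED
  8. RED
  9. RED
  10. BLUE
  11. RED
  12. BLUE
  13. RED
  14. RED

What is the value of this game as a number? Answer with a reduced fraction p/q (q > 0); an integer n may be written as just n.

Build v(s[:k]) for k = 1..14, string s = BLUE BLUE RED RED BLUE BLUE RED RED RED BLUE RED BLUE RED RED.
1 of 14 · B · max L 0 · min R +∞ = 1
2 of 14 · BB · max L 1 · min R +∞ = 2
3 of 14 · BBR · max L 1 · min R 2 = 3/2
4 of 14 · BBRR · max L 1 · min R 3/2 = 5/4
5 of 14 · BBRRB · max L 5/4 · min R 3/2 = 11/8
6 of 14 · BBRRBB · max L 11/8 · min R 3/2 = 23/16
7 of 14 · BBRRBBR · max L 11/8 · min R 23/16 = 45/32
8 of 14 · BBRRBBRR · max L 11/8 · min R 45/32 = 89/64
9 of 14 · BBRRBBRRR · max L 11/8 · min R 89/64 = 177/128
10 of 14 · BBRRBBRRRB · max L 177/128 · min R 89/64 = 355/256
11 of 14 · BBRRBBRRRBR · max L 177/128 · min R 355/256 = 709/512
12 of 14 · BBRRBBRRRBRB · max L 709/512 · min R 355/256 = 1419/1024
13 of 14 · BBRRBBRRRBRBR · max L 709/512 · min R 1419/1024 = 2837/2048
14 of 14 · BBRRBBRRRBRBRR · max L 709/512 · min R 2837/2048 = 5673/4096

5673/4096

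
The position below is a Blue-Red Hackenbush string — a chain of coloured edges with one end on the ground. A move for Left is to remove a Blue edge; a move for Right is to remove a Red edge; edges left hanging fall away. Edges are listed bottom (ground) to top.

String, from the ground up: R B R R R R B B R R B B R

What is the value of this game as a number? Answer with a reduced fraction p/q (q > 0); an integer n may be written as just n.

-3891/4096

value_1 [R]  L=[(no moves)]  R=[0]  so -1
value_2 [RB]  L=[-1]  R=[0]  so -1/2
value_3 [RBR]  L=[-1]  R=[-1/2,0]  so -3/4
value_4 [RBRR]  L=[-1]  R=[-3/4,-1/2,0]  so -7/8
value_5 [RBRRR]  L=[-1]  R=[-7/8,-3/4,-1/2,0]  so -15/16
value_6 [RBRRRR]  L=[-1]  R=[-15/16,-7/8,-3/4,-1/2,0]  so -31/32
value_7 [RBRRRRB]  L=[-1,-31/32]  R=[-15/16,-7/8,-3/4,-1/2,0]  so -61/64
value_8 [RBRRRRBB]  L=[-1,-31/32,-61/64]  R=[-15/16,-7/8,-3/4,-1/2,0]  so -121/128
value_9 [RBRRRRBBR]  L=[-1,-31/32,-61/64]  R=[-121/128,-15/16,-7/8,-3/4,-1/2,0]  so -243/256
value_10 [RBRRRRBBRR]  L=[-1,-31/32,-61/64]  R=[-243/256,-121/128,-15/16,-7/8,-3/4,-1/2,0]  so -487/512
value_11 [RBRRRRBBRRB]  L=[-1,-31/32,-61/64,-487/512]  R=[-243/256,-121/128,-15/16,-7/8,-3/4,-1/2,0]  so -973/1024
value_12 [RBRRRRBBRRBB]  L=[-1,-31/32,-61/64,-487/512,-973/1024]  R=[-243/256,-121/128,-15/16,-7/8,-3/4,-1/2,0]  so -1945/2048
value_13 [RBRRRRBBRRBBR]  L=[-1,-31/32,-61/64,-487/512,-973/1024]  R=[-1945/2048,-243/256,-121/128,-15/16,-7/8,-3/4,-1/2,0]  so -3891/4096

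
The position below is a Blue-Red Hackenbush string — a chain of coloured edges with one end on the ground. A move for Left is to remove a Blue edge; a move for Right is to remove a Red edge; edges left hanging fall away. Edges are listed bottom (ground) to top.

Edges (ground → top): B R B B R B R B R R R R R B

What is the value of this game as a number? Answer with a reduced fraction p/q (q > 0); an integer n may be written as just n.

6787/8192

val(B) = { 0 | (no moves) } gives 1
val(BR) = { 0 | 1 } gives 1/2
val(BRB) = { 0 1/2 | 1 } gives 3/4
val(BRBB) = { 0 1/2 3/4 | 1 } gives 7/8
val(BRBBR) = { 0 1/2 3/4 | 7/8 1 } gives 13/16
val(BRBBRB) = { 0 1/2 3/4 13/16 | 7/8 1 } gives 27/32
val(BRBBRBR) = { 0 1/2 3/4 13/16 | 27/32 7/8 1 } gives 53/64
val(BRBBRBRB) = { 0 1/2 3/4 13/16 53/64 | 27/32 7/8 1 } gives 107/128
val(BRBBRBRBR) = { 0 1/2 3/4 13/16 53/64 | 107/128 27/32 7/8 1 } gives 213/256
val(BRBBRBRBRR) = { 0 1/2 3/4 13/16 53/64 | 213/256 107/128 27/32 7/8 1 } gives 425/512
val(BRBBRBRBRRR) = { 0 1/2 3/4 13/16 53/64 | 425/512 213/256 107/128 27/32 7/8 1 } gives 849/1024
val(BRBBRBRBRRRR) = { 0 1/2 3/4 13/16 53/64 | 849/1024 425/512 213/256 107/128 27/32 7/8 1 } gives 1697/2048
val(BRBBRBRBRRRRR) = { 0 1/2 3/4 13/16 53/64 | 1697/2048 849/1024 425/512 213/256 107/128 27/32 7/8 1 } gives 3393/4096
val(BRBBRBRBRRRRRB) = { 0 1/2 3/4 13/16 53/64 3393/4096 | 1697/2048 849/1024 425/512 213/256 107/128 27/32 7/8 1 } gives 6787/8192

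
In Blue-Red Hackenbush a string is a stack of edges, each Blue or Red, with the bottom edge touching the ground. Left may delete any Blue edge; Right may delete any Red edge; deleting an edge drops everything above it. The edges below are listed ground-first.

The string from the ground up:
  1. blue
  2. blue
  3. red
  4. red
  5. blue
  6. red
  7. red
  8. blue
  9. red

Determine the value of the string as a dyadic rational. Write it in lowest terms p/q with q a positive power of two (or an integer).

edge 1 of 9 (blue): { 0 |  } -> 1
edge 2 of 9 (blue): { 0; 1 |  } -> 2
edge 3 of 9 (red): { 0; 1 | 2 } -> 3/2
edge 4 of 9 (red): { 0; 1 | 3/2; 2 } -> 5/4
edge 5 of 9 (blue): { 0; 1; 5/4 | 3/2; 2 } -> 11/8
edge 6 of 9 (red): { 0; 1; 5/4 | 11/8; 3/2; 2 } -> 21/16
edge 7 of 9 (red): { 0; 1; 5/4 | 21/16; 11/8; 3/2; 2 } -> 41/32
edge 8 of 9 (blue): { 0; 1; 5/4; 41/32 | 21/16; 11/8; 3/2; 2 } -> 83/64
edge 9 of 9 (red): { 0; 1; 5/4; 41/32 | 83/64; 21/16; 11/8; 3/2; 2 } -> 165/128

165/128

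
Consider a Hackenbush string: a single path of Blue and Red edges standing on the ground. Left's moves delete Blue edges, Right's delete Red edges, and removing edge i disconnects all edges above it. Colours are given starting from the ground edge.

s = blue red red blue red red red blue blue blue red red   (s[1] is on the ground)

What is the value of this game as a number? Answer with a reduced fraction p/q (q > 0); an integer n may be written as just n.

569/2048

Recurse on prefixes of the 12-edge string blue red red blue red red red blue blue blue red red:
1 of 12 · b · max L 0 · min R +∞ → 1
2 of 12 · br · max L 0 · min R 1 → 1/2
3 of 12 · brr · max L 0 · min R 1/2 → 1/4
4 of 12 · brrb · max L 1/4 · min R 1/2 → 3/8
5 of 12 · brrbr · max L 1/4 · min R 3/8 → 5/16
6 of 12 · brrbrr · max L 1/4 · min R 5/16 → 9/32
7 of 12 · brrbrrr · max L 1/4 · min R 9/32 → 17/64
8 of 12 · brrbrrrb · max L 17/64 · min R 9/32 → 35/128
9 of 12 · brrbrrrbb · max L 35/128 · min R 9/32 → 71/256
10 of 12 · brrbrrrbbb · max L 71/256 · min R 9/32 → 143/512
11 of 12 · brrbrrrbbbr · max L 71/256 · min R 143/512 → 285/1024
12 of 12 · brrbrrrbbbrr · max L 71/256 · min R 285/1024 → 569/2048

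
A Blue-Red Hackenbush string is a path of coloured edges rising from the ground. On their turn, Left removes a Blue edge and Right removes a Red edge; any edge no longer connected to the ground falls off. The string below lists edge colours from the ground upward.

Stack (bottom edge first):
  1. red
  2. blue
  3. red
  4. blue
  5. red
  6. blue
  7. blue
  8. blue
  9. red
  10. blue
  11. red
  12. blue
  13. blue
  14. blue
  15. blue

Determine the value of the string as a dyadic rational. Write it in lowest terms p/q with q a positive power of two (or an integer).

-10401/16384

r: Left { — }, Right { 0 } → simplest -1
rb: Left { -1 }, Right { 0 } → simplest -1/2
rbr: Left { -1 }, Right { -1/2 0 } → simplest -3/4
rbrb: Left { -1 -3/4 }, Right { -1/2 0 } → simplest -5/8
rbrbr: Left { -1 -3/4 }, Right { -5/8 -1/2 0 } → simplest -11/16
rbrbrb: Left { -1 -3/4 -11/16 }, Right { -5/8 -1/2 0 } → simplest -21/32
rbrbrbb: Left { -1 -3/4 -11/16 -21/32 }, Right { -5/8 -1/2 0 } → simplest -41/64
rbrbrbbb: Left { -1 -3/4 -11/16 -21/32 -41/64 }, Right { -5/8 -1/2 0 } → simplest -81/128
rbrbrbbbr: Left { -1 -3/4 -11/16 -21/32 -41/64 }, Right { -81/128 -5/8 -1/2 0 } → simplest -163/256
rbrbrbbbrb: Left { -1 -3/4 -11/16 -21/32 -41/64 -163/256 }, Right { -81/128 -5/8 -1/2 0 } → simplest -325/512
rbrbrbbbrbr: Left { -1 -3/4 -11/16 -21/32 -41/64 -163/256 }, Right { -325/512 -81/128 -5/8 -1/2 0 } → simplest -651/1024
rbrbrbbbrbrb: Left { -1 -3/4 -11/16 -21/32 -41/64 -163/256 -651/1024 }, Right { -325/512 -81/128 -5/8 -1/2 0 } → simplest -1301/2048
rbrbrbbbrbrbb: Left { -1 -3/4 -11/16 -21/32 -41/64 -163/256 -651/1024 -1301/2048 }, Right { -325/512 -81/128 -5/8 -1/2 0 } → simplest -2601/4096
rbrbrbbbrbrbbb: Left { -1 -3/4 -11/16 -21/32 -41/64 -163/256 -651/1024 -1301/2048 -2601/4096 }, Right { -325/512 -81/128 -5/8 -1/2 0 } → simplest -5201/8192
rbrbrbbbrbrbbbb: Left { -1 -3/4 -11/16 -21/32 -41/64 -163/256 -651/1024 -1301/2048 -2601/4096 -5201/8192 }, Right { -325/512 -81/128 -5/8 -1/2 0 } → simplest -10401/16384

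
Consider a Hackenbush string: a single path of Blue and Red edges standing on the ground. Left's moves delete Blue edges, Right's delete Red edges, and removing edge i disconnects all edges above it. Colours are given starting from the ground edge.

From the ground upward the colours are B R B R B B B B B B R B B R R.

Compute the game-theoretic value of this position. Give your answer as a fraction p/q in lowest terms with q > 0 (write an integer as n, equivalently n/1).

Prefix values for B R B R B B B B B B R B B R R via {L|R} + simplicity:
val(B) = { 0 | · } → 1
val(BR) = { 0 | 1 } → 1/2
val(BRB) = { 0; 1/2 | 1 } → 3/4
val(BRBR) = { 0; 1/2 | 3/4; 1 } → 5/8
val(BRBRB) = { 0; 1/2; 5/8 | 3/4; 1 } → 11/16
val(BRBRBB) = { 0; 1/2; 5/8; 11/16 | 3/4; 1 } → 23/32
val(BRBRBBB) = { 0; 1/2; 5/8; 11/16; 23/32 | 3/4; 1 } → 47/64
val(BRBRBBBB) = { 0; 1/2; 5/8; 11/16; 23/32; 47/64 | 3/4; 1 } → 95/128
val(BRBRBBBBB) = { 0; 1/2; 5/8; 11/16; 23/32; 47/64; 95/128 | 3/4; 1 } → 191/256
val(BRBRBBBBBB) = { 0; 1/2; 5/8; 11/16; 23/32; 47/64; 95/128; 191/256 | 3/4; 1 } → 383/512
val(BRBRBBBBBBR) = { 0; 1/2; 5/8; 11/16; 23/32; 47/64; 95/128; 191/256 | 383/512; 3/4; 1 } → 765/1024
val(BRBRBBBBBBRB) = { 0; 1/2; 5/8; 11/16; 23/32; 47/64; 95/128; 191/256; 765/1024 | 383/512; 3/4; 1 } → 1531/2048
val(BRBRBBBBBBRBB) = { 0; 1/2; 5/8; 11/16; 23/32; 47/64; 95/128; 191/256; 765/1024; 1531/2048 | 383/512; 3/4; 1 } → 3063/4096
val(BRBRBBBBBBRBBR) = { 0; 1/2; 5/8; 11/16; 23/32; 47/64; 95/128; 191/256; 765/1024; 1531/2048 | 3063/4096; 383/512; 3/4; 1 } → 6125/8192
val(BRBRBBBBBBRBBRR) = { 0; 1/2; 5/8; 11/16; 23/32; 47/64; 95/128; 191/256; 765/1024; 1531/2048 | 6125/8192; 3063/4096; 383/512; 3/4; 1 } → 12249/16384

12249/16384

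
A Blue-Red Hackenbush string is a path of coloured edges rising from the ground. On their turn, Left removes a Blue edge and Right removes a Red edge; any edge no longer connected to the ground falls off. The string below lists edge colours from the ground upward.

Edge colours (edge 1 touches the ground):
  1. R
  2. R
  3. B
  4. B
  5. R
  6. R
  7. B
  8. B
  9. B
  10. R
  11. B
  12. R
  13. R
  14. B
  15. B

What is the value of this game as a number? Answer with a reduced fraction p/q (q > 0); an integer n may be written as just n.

-11353/8192

edge 1 of 15 (R): { — | 0 } — -1
edge 2 of 15 (R): { — | -1 0 } — -2
edge 3 of 15 (B): { -2 | -1 0 } — -3/2
edge 4 of 15 (B): { -2 -3/2 | -1 0 } — -5/4
edge 5 of 15 (R): { -2 -3/2 | -5/4 -1 0 } — -11/8
edge 6 of 15 (R): { -2 -3/2 | -11/8 -5/4 -1 0 } — -23/16
edge 7 of 15 (B): { -2 -3/2 -23/16 | -11/8 -5/4 -1 0 } — -45/32
edge 8 of 15 (B): { -2 -3/2 -23/16 -45/32 | -11/8 -5/4 -1 0 } — -89/64
edge 9 of 15 (B): { -2 -3/2 -23/16 -45/32 -89/64 | -11/8 -5/4 -1 0 } — -177/128
edge 10 of 15 (R): { -2 -3/2 -23/16 -45/32 -89/64 | -177/128 -11/8 -5/4 -1 0 } — -355/256
edge 11 of 15 (B): { -2 -3/2 -23/16 -45/32 -89/64 -355/256 | -177/128 -11/8 -5/4 -1 0 } — -709/512
edge 12 of 15 (R): { -2 -3/2 -23/16 -45/32 -89/64 -355/256 | -709/512 -177/128 -11/8 -5/4 -1 0 } — -1419/1024
edge 13 of 15 (R): { -2 -3/2 -23/16 -45/32 -89/64 -355/256 | -1419/1024 -709/512 -177/128 -11/8 -5/4 -1 0 } — -2839/2048
edge 14 of 15 (B): { -2 -3/2 -23/16 -45/32 -89/64 -355/256 -2839/2048 | -1419/1024 -709/512 -177/128 -11/8 -5/4 -1 0 } — -5677/4096
edge 15 of 15 (B): { -2 -3/2 -23/16 -45/32 -89/64 -355/256 -2839/2048 -5677/4096 | -1419/1024 -709/512 -177/128 -11/8 -5/4 -1 0 } — -11353/8192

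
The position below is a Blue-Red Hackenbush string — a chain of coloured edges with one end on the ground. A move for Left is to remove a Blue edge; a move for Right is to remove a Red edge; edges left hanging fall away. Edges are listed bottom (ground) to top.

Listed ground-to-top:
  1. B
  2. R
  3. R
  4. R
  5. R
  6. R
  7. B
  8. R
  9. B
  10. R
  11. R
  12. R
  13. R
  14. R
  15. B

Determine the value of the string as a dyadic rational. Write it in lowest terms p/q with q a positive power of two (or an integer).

Prefix values for B R R R R R B R B R R R R R B via {L|R} + simplicity:
edge 1 of 15 (B): { 0 | — } -> 1
edge 2 of 15 (R): { 0 | 1 } -> 1/2
edge 3 of 15 (R): { 0 | 1/2,1 } -> 1/4
edge 4 of 15 (R): { 0 | 1/4,1/2,1 } -> 1/8
edge 5 of 15 (R): { 0 | 1/8,1/4,1/2,1 } -> 1/16
edge 6 of 15 (R): { 0 | 1/16,1/8,1/4,1/2,1 } -> 1/32
edge 7 of 15 (B): { 0,1/32 | 1/16,1/8,1/4,1/2,1 } -> 3/64
edge 8 of 15 (R): { 0,1/32 | 3/64,1/16,1/8,1/4,1/2,1 } -> 5/128
edge 9 of 15 (B): { 0,1/32,5/128 | 3/64,1/16,1/8,1/4,1/2,1 } -> 11/256
edge 10 of 15 (R): { 0,1/32,5/128 | 11/256,3/64,1/16,1/8,1/4,1/2,1 } -> 21/512
edge 11 of 15 (R): { 0,1/32,5/128 | 21/512,11/256,3/64,1/16,1/8,1/4,1/2,1 } -> 41/1024
edge 12 of 15 (R): { 0,1/32,5/128 | 41/1024,21/512,11/256,3/64,1/16,1/8,1/4,1/2,1 } -> 81/2048
edge 13 of 15 (R): { 0,1/32,5/128 | 81/2048,41/1024,21/512,11/256,3/64,1/16,1/8,1/4,1/2,1 } -> 161/4096
edge 14 of 15 (R): { 0,1/32,5/128 | 161/4096,81/2048,41/1024,21/512,11/256,3/64,1/16,1/8,1/4,1/2,1 } -> 321/8192
edge 15 of 15 (B): { 0,1/32,5/128,321/8192 | 161/4096,81/2048,41/1024,21/512,11/256,3/64,1/16,1/8,1/4,1/2,1 } -> 643/16384

643/16384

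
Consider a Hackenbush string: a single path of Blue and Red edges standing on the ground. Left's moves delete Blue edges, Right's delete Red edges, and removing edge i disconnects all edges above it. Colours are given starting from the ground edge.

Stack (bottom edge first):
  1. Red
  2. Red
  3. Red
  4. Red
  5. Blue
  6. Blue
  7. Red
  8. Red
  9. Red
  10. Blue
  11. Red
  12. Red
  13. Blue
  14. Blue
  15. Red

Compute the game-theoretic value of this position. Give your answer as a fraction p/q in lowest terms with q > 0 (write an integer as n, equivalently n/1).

-7091/2048

1 of 15 · R · max L −∞ · min R 0 => -1
2 of 15 · RR · max L −∞ · min R -1 => -2
3 of 15 · RRR · max L −∞ · min R -2 => -3
4 of 15 · RRRR · max L −∞ · min R -3 => -4
5 of 15 · RRRRB · max L -4 · min R -3 => -7/2
6 of 15 · RRRRBB · max L -7/2 · min R -3 => -13/4
7 of 15 · RRRRBBR · max L -7/2 · min R -13/4 => -27/8
8 of 15 · RRRRBBRR · max L -7/2 · min R -27/8 => -55/16
9 of 15 · RRRRBBRRR · max L -7/2 · min R -55/16 => -111/32
10 of 15 · RRRRBBRRRB · max L -111/32 · min R -55/16 => -221/64
11 of 15 · RRRRBBRRRBR · max L -111/32 · min R -221/64 => -443/128
12 of 15 · RRRRBBRRRBRR · max L -111/32 · min R -443/128 => -887/256
13 of 15 · RRRRBBRRRBRRB · max L -887/256 · min R -443/128 => -1773/512
14 of 15 · RRRRBBRRRBRRBB · max L -1773/512 · min R -443/128 => -3545/1024
15 of 15 · RRRRBBRRRBRRBBR · max L -1773/512 · min R -3545/1024 => -7091/2048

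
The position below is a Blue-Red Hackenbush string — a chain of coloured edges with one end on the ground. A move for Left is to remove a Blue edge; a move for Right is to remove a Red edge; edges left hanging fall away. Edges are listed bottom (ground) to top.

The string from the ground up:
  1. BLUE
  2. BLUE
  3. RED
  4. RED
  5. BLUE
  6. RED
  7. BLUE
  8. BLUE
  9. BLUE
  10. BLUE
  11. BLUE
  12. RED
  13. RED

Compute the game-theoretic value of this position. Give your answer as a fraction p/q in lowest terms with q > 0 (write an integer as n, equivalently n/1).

2809/2048

val_1 [B]  L=[0]  R=[none]  = 1
val_2 [BB]  L=[0,1]  R=[none]  = 2
val_3 [BBR]  L=[0,1]  R=[2]  = 3/2
val_4 [BBRR]  L=[0,1]  R=[3/2,2]  = 5/4
val_5 [BBRRB]  L=[0,1,5/4]  R=[3/2,2]  = 11/8
val_6 [BBRRBR]  L=[0,1,5/4]  R=[11/8,3/2,2]  = 21/16
val_7 [BBRRBRB]  L=[0,1,5/4,21/16]  R=[11/8,3/2,2]  = 43/32
val_8 [BBRRBRBB]  L=[0,1,5/4,21/16,43/32]  R=[11/8,3/2,2]  = 87/64
val_9 [BBRRBRBBB]  L=[0,1,5/4,21/16,43/32,87/64]  R=[11/8,3/2,2]  = 175/128
val_10 [BBRRBRBBBB]  L=[0,1,5/4,21/16,43/32,87/64,175/128]  R=[11/8,3/2,2]  = 351/256
val_11 [BBRRBRBBBBB]  L=[0,1,5/4,21/16,43/32,87/64,175/128,351/256]  R=[11/8,3/2,2]  = 703/512
val_12 [BBRRBRBBBBBR]  L=[0,1,5/4,21/16,43/32,87/64,175/128,351/256]  R=[703/512,11/8,3/2,2]  = 1405/1024
val_13 [BBRRBRBBBBBRR]  L=[0,1,5/4,21/16,43/32,87/64,175/128,351/256]  R=[1405/1024,703/512,11/8,3/2,2]  = 2809/2048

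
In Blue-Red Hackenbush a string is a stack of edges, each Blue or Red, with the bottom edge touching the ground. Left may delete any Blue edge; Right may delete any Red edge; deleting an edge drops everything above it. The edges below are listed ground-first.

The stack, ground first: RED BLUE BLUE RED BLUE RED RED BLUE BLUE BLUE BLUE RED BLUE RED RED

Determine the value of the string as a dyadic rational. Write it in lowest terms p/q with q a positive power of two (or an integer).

R: Left { (no moves) }, Right { 0 } — simplest -1
RB: Left { -1 }, Right { 0 } — simplest -1/2
RBB: Left { -1,-1/2 }, Right { 0 } — simplest -1/4
RBBR: Left { -1,-1/2 }, Right { -1/4,0 } — simplest -3/8
RBBRB: Left { -1,-1/2,-3/8 }, Right { -1/4,0 } — simplest -5/16
RBBRBR: Left { -1,-1/2,-3/8 }, Right { -5/16,-1/4,0 } — simplest -11/32
RBBRBRR: Left { -1,-1/2,-3/8 }, Right { -11/32,-5/16,-1/4,0 } — simplest -23/64
RBBRBRRB: Left { -1,-1/2,-3/8,-23/64 }, Right { -11/32,-5/16,-1/4,0 } — simplest -45/128
RBBRBRRBB: Left { -1,-1/2,-3/8,-23/64,-45/128 }, Right { -11/32,-5/16,-1/4,0 } — simplest -89/256
RBBRBRRBBB: Left { -1,-1/2,-3/8,-23/64,-45/128,-89/256 }, Right { -11/32,-5/16,-1/4,0 } — simplest -177/512
RBBRBRRBBBB: Left { -1,-1/2,-3/8,-23/64,-45/128,-89/256,-177/512 }, Right { -11/32,-5/16,-1/4,0 } — simplest -353/1024
RBBRBRRBBBBR: Left { -1,-1/2,-3/8,-23/64,-45/128,-89/256,-177/512 }, Right { -353/1024,-11/32,-5/16,-1/4,0 } — simplest -707/2048
RBBRBRRBBBBRB: Left { -1,-1/2,-3/8,-23/64,-45/128,-89/256,-177/512,-707/2048 }, Right { -353/1024,-11/32,-5/16,-1/4,0 } — simplest -1413/4096
RBBRBRRBBBBRBR: Left { -1,-1/2,-3/8,-23/64,-45/128,-89/256,-177/512,-707/2048 }, Right { -1413/4096,-353/1024,-11/32,-5/16,-1/4,0 } — simplest -2827/8192
RBBRBRRBBBBRBRR: Left { -1,-1/2,-3/8,-23/64,-45/128,-89/256,-177/512,-707/2048 }, Right { -2827/8192,-1413/4096,-353/1024,-11/32,-5/16,-1/4,0 } — simplest -5655/16384

-5655/16384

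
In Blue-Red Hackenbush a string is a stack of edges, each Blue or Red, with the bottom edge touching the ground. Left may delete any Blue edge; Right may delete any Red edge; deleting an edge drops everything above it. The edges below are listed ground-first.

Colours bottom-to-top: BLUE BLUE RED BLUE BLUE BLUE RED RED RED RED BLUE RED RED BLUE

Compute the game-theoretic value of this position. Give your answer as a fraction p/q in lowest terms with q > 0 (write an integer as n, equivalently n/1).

7699/4096

edge 1 of 14 (BLUE): { 0 | ∅ } so 1
edge 2 of 14 (BLUE): { 0; 1 | ∅ } so 2
edge 3 of 14 (RED): { 0; 1 | 2 } so 3/2
edge 4 of 14 (BLUE): { 0; 1; 3/2 | 2 } so 7/4
edge 5 of 14 (BLUE): { 0; 1; 3/2; 7/4 | 2 } so 15/8
edge 6 of 14 (BLUE): { 0; 1; 3/2; 7/4; 15/8 | 2 } so 31/16
edge 7 of 14 (RED): { 0; 1; 3/2; 7/4; 15/8 | 31/16; 2 } so 61/32
edge 8 of 14 (RED): { 0; 1; 3/2; 7/4; 15/8 | 61/32; 31/16; 2 } so 121/64
edge 9 of 14 (RED): { 0; 1; 3/2; 7/4; 15/8 | 121/64; 61/32; 31/16; 2 } so 241/128
edge 10 of 14 (RED): { 0; 1; 3/2; 7/4; 15/8 | 241/128; 121/64; 61/32; 31/16; 2 } so 481/256
edge 11 of 14 (BLUE): { 0; 1; 3/2; 7/4; 15/8; 481/256 | 241/128; 121/64; 61/32; 31/16; 2 } so 963/512
edge 12 of 14 (RED): { 0; 1; 3/2; 7/4; 15/8; 481/256 | 963/512; 241/128; 121/64; 61/32; 31/16; 2 } so 1925/1024
edge 13 of 14 (RED): { 0; 1; 3/2; 7/4; 15/8; 481/256 | 1925/1024; 963/512; 241/128; 121/64; 61/32; 31/16; 2 } so 3849/2048
edge 14 of 14 (BLUE): { 0; 1; 3/2; 7/4; 15/8; 481/256; 3849/2048 | 1925/1024; 963/512; 241/128; 121/64; 61/32; 31/16; 2 } so 7699/4096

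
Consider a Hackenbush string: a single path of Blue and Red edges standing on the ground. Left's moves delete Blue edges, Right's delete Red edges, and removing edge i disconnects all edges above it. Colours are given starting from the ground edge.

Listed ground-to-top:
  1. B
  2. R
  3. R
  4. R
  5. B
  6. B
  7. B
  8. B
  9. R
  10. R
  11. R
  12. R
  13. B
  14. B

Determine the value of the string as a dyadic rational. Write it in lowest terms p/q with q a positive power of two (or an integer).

1927/8192

Build g(s[:k]) for k = 1..14, string s = B R R R B B B B R R R R B B.
edge 1 of 14 (B): { 0 | (no moves) } gives 1
edge 2 of 14 (R): { 0 | 1 } gives 1/2
edge 3 of 14 (R): { 0 | 1/2 1 } gives 1/4
edge 4 of 14 (R): { 0 | 1/4 1/2 1 } gives 1/8
edge 5 of 14 (B): { 0 1/8 | 1/4 1/2 1 } gives 3/16
edge 6 of 14 (B): { 0 1/8 3/16 | 1/4 1/2 1 } gives 7/32
edge 7 of 14 (B): { 0 1/8 3/16 7/32 | 1/4 1/2 1 } gives 15/64
edge 8 of 14 (B): { 0 1/8 3/16 7/32 15/64 | 1/4 1/2 1 } gives 31/128
edge 9 of 14 (R): { 0 1/8 3/16 7/32 15/64 | 31/128 1/4 1/2 1 } gives 61/256
edge 10 of 14 (R): { 0 1/8 3/16 7/32 15/64 | 61/256 31/128 1/4 1/2 1 } gives 121/512
edge 11 of 14 (R): { 0 1/8 3/16 7/32 15/64 | 121/512 61/256 31/128 1/4 1/2 1 } gives 241/1024
edge 12 of 14 (R): { 0 1/8 3/16 7/32 15/64 | 241/1024 121/512 61/256 31/128 1/4 1/2 1 } gives 481/2048
edge 13 of 14 (B): { 0 1/8 3/16 7/32 15/64 481/2048 | 241/1024 121/512 61/256 31/128 1/4 1/2 1 } gives 963/4096
edge 14 of 14 (B): { 0 1/8 3/16 7/32 15/64 481/2048 963/4096 | 241/1024 121/512 61/256 31/128 1/4 1/2 1 } gives 1927/8192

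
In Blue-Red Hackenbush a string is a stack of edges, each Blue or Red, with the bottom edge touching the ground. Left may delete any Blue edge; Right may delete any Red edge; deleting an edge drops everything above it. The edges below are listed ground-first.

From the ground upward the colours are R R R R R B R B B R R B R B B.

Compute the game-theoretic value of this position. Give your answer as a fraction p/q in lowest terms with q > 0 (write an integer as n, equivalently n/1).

-4713/1024

1 of 15 · R · max L −∞ · min R 0 = -1
2 of 15 · RR · max L −∞ · min R -1 = -2
3 of 15 · RRR · max L −∞ · min R -2 = -3
4 of 15 · RRRR · max L −∞ · min R -3 = -4
5 of 15 · RRRRR · max L −∞ · min R -4 = -5
6 of 15 · RRRRRB · max L -5 · min R -4 = -9/2
7 of 15 · RRRRRBR · max L -5 · min R -9/2 = -19/4
8 of 15 · RRRRRBRB · max L -19/4 · min R -9/2 = -37/8
9 of 15 · RRRRRBRBB · max L -37/8 · min R -9/2 = -73/16
10 of 15 · RRRRRBRBBR · max L -37/8 · min R -73/16 = -147/32
11 of 15 · RRRRRBRBBRR · max L -37/8 · min R -147/32 = -295/64
12 of 15 · RRRRRBRBBRRB · max L -295/64 · min R -147/32 = -589/128
13 of 15 · RRRRRBRBBRRBR · max L -295/64 · min R -589/128 = -1179/256
14 of 15 · RRRRRBRBBRRBRB · max L -1179/256 · min R -589/128 = -2357/512
15 of 15 · RRRRRBRBBRRBRBB · max L -2357/512 · min R -589/128 = -4713/1024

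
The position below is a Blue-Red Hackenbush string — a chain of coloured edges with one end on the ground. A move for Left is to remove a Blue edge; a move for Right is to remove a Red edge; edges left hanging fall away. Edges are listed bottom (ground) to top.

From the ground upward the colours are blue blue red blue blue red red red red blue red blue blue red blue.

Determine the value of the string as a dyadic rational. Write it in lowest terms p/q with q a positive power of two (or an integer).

g_1 [b]  L=[0]  R=[∅]  so 1
g_2 [bb]  L=[0 1]  R=[∅]  so 2
g_3 [bbr]  L=[0 1]  R=[2]  so 3/2
g_4 [bbrb]  L=[0 1 3/2]  R=[2]  so 7/4
g_5 [bbrbb]  L=[0 1 3/2 7/4]  R=[2]  so 15/8
g_6 [bbrbbr]  L=[0 1 3/2 7/4]  R=[15/8 2]  so 29/16
g_7 [bbrbbrr]  L=[0 1 3/2 7/4]  R=[29/16 15/8 2]  so 57/32
g_8 [bbrbbrrr]  L=[0 1 3/2 7/4]  R=[57/32 29/16 15/8 2]  so 113/64
g_9 [bbrbbrrrr]  L=[0 1 3/2 7/4]  R=[113/64 57/32 29/16 15/8 2]  so 225/128
g_10 [bbrbbrrrrb]  L=[0 1 3/2 7/4 225/128]  R=[113/64 57/32 29/16 15/8 2]  so 451/256
g_11 [bbrbbrrrrbr]  L=[0 1 3/2 7/4 225/128]  R=[451/256 113/64 57/32 29/16 15/8 2]  so 901/512
g_12 [bbrbbrrrrbrb]  L=[0 1 3/2 7/4 225/128 901/512]  R=[451/256 113/64 57/32 29/16 15/8 2]  so 1803/1024
g_13 [bbrbbrrrrbrbb]  L=[0 1 3/2 7/4 225/128 901/512 1803/1024]  R=[451/256 113/64 57/32 29/16 15/8 2]  so 3607/2048
g_14 [bbrbbrrrrbrbbr]  L=[0 1 3/2 7/4 225/128 901/512 1803/1024]  R=[3607/2048 451/256 113/64 57/32 29/16 15/8 2]  so 7213/4096
g_15 [bbrbbrrrrbrbbrb]  L=[0 1 3/2 7/4 225/128 901/512 1803/1024 7213/4096]  R=[3607/2048 451/256 113/64 57/32 29/16 15/8 2]  so 14427/8192

14427/8192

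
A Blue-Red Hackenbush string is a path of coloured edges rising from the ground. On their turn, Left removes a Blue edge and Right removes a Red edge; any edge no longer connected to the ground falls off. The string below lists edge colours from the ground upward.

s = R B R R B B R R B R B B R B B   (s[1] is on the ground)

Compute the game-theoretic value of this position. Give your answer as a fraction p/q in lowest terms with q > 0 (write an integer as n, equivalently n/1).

-13129/16384

Recurse on prefixes of the 15-edge string R B R R B B R R B R B B R B B:
val(R) = { none | 0 } -> -1
val(RB) = { -1 | 0 } -> -1/2
val(RBR) = { -1 | -1/2,0 } -> -3/4
val(RBRR) = { -1 | -3/4,-1/2,0 } -> -7/8
val(RBRRB) = { -1,-7/8 | -3/4,-1/2,0 } -> -13/16
val(RBRRBB) = { -1,-7/8,-13/16 | -3/4,-1/2,0 } -> -25/32
val(RBRRBBR) = { -1,-7/8,-13/16 | -25/32,-3/4,-1/2,0 } -> -51/64
val(RBRRBBRR) = { -1,-7/8,-13/16 | -51/64,-25/32,-3/4,-1/2,0 } -> -103/128
val(RBRRBBRRB) = { -1,-7/8,-13/16,-103/128 | -51/64,-25/32,-3/4,-1/2,0 } -> -205/256
val(RBRRBBRRBR) = { -1,-7/8,-13/16,-103/128 | -205/256,-51/64,-25/32,-3/4,-1/2,0 } -> -411/512
val(RBRRBBRRBRB) = { -1,-7/8,-13/16,-103/128,-411/512 | -205/256,-51/64,-25/32,-3/4,-1/2,0 } -> -821/1024
val(RBRRBBRRBRBB) = { -1,-7/8,-13/16,-103/128,-411/512,-821/1024 | -205/256,-51/64,-25/32,-3/4,-1/2,0 } -> -1641/2048
val(RBRRBBRRBRBBR) = { -1,-7/8,-13/16,-103/128,-411/512,-821/1024 | -1641/2048,-205/256,-51/64,-25/32,-3/4,-1/2,0 } -> -3283/4096
val(RBRRBBRRBRBBRB) = { -1,-7/8,-13/16,-103/128,-411/512,-821/1024,-3283/4096 | -1641/2048,-205/256,-51/64,-25/32,-3/4,-1/2,0 } -> -6565/8192
val(RBRRBBRRBRBBRBB) = { -1,-7/8,-13/16,-103/128,-411/512,-821/1024,-3283/4096,-6565/8192 | -1641/2048,-205/256,-51/64,-25/32,-3/4,-1/2,0 } -> -13129/16384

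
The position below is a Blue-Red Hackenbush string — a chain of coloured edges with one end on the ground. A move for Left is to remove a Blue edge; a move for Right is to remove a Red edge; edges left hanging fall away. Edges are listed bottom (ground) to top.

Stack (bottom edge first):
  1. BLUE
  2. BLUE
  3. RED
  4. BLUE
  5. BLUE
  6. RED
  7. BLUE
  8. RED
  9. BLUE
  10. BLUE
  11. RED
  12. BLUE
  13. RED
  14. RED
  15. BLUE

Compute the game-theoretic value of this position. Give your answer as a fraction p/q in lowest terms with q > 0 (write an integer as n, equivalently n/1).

Prefix values for BLUE BLUE RED BLUE BLUE RED BLUE RED BLUE BLUE RED BLUE RED RED BLUE via {L|R} + simplicity:
v(B) = { 0 | ∅ } → 1
v(BB) = { 0,1 | ∅ } → 2
v(BBR) = { 0,1 | 2 } → 3/2
v(BBRB) = { 0,1,3/2 | 2 } → 7/4
v(BBRBB) = { 0,1,3/2,7/4 | 2 } → 15/8
v(BBRBBR) = { 0,1,3/2,7/4 | 15/8,2 } → 29/16
v(BBRBBRB) = { 0,1,3/2,7/4,29/16 | 15/8,2 } → 59/32
v(BBRBBRBR) = { 0,1,3/2,7/4,29/16 | 59/32,15/8,2 } → 117/64
v(BBRBBRBRB) = { 0,1,3/2,7/4,29/16,117/64 | 59/32,15/8,2 } → 235/128
v(BBRBBRBRBB) = { 0,1,3/2,7/4,29/16,117/64,235/128 | 59/32,15/8,2 } → 471/256
v(BBRBBRBRBBR) = { 0,1,3/2,7/4,29/16,117/64,235/128 | 471/256,59/32,15/8,2 } → 941/512
v(BBRBBRBRBBRB) = { 0,1,3/2,7/4,29/16,117/64,235/128,941/512 | 471/256,59/32,15/8,2 } → 1883/1024
v(BBRBBRBRBBRBR) = { 0,1,3/2,7/4,29/16,117/64,235/128,941/512 | 1883/1024,471/256,59/32,15/8,2 } → 3765/2048
v(BBRBBRBRBBRBRR) = { 0,1,3/2,7/4,29/16,117/64,235/128,941/512 | 3765/2048,1883/1024,471/256,59/32,15/8,2 } → 7529/4096
v(BBRBBRBRBBRBRRB) = { 0,1,3/2,7/4,29/16,117/64,235/128,941/512,7529/4096 | 3765/2048,1883/1024,471/256,59/32,15/8,2 } → 15059/8192

15059/8192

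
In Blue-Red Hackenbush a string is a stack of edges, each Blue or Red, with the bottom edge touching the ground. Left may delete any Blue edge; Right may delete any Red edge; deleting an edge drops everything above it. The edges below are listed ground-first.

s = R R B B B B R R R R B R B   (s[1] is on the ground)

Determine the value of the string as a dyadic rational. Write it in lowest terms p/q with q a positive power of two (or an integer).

Prefix values for R R B B B B R R R R B R B via {L|R} + simplicity:
value(R) = { · | 0 } so -1
value(RR) = { · | -1; 0 } so -2
value(RRB) = { -2 | -1; 0 } so -3/2
value(RRBB) = { -2; -3/2 | -1; 0 } so -5/4
value(RRBBB) = { -2; -3/2; -5/4 | -1; 0 } so -9/8
value(RRBBBB) = { -2; -3/2; -5/4; -9/8 | -1; 0 } so -17/16
value(RRBBBBR) = { -2; -3/2; -5/4; -9/8 | -17/16; -1; 0 } so -35/32
value(RRBBBBRR) = { -2; -3/2; -5/4; -9/8 | -35/32; -17/16; -1; 0 } so -71/64
value(RRBBBBRRR) = { -2; -3/2; -5/4; -9/8 | -71/64; -35/32; -17/16; -1; 0 } so -143/128
value(RRBBBBRRRR) = { -2; -3/2; -5/4; -9/8 | -143/128; -71/64; -35/32; -17/16; -1; 0 } so -287/256
value(RRBBBBRRRRB) = { -2; -3/2; -5/4; -9/8; -287/256 | -143/128; -71/64; -35/32; -17/16; -1; 0 } so -573/512
value(RRBBBBRRRRBR) = { -2; -3/2; -5/4; -9/8; -287/256 | -573/512; -143/128; -71/64; -35/32; -17/16; -1; 0 } so -1147/1024
value(RRBBBBRRRRBRB) = { -2; -3/2; -5/4; -9/8; -287/256; -1147/1024 | -573/512; -143/128; -71/64; -35/32; -17/16; -1; 0 } so -2293/2048

-2293/2048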